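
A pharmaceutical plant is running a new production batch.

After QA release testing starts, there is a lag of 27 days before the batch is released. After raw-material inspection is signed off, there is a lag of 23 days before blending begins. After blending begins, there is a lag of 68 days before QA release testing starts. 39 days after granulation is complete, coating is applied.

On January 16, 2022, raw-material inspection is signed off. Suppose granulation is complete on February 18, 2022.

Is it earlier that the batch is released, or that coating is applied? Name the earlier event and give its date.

Coating is applied — March 29, 2022

Raw-material inspection is signed off: Jan 16, 2022.
Blending begins: Jan 16, 2022 + 23 days = Feb 8, 2022.
QA release testing starts: Feb 8, 2022 + 68 days = Apr 17, 2022.
The batch is released: Apr 17, 2022 + 27 days = May 14, 2022.
Granulation is complete: Feb 18, 2022.
Coating is applied: Feb 18, 2022 + 39 days = Mar 29, 2022.
Comparing: the batch is released on May 14, 2022 vs coating is applied on Mar 29, 2022. Earlier: coating is applied.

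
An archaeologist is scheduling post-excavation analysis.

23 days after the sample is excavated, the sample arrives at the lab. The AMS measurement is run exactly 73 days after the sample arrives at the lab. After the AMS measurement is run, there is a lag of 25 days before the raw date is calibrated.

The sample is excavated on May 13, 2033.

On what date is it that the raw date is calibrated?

Sep 11, 2033

The sample is excavated: May 13, 2033.
The sample arrives at the lab: May 13, 2033 + 23 days = Jun 5, 2033.
The AMS measurement is run: Jun 5, 2033 + 73 days = Aug 17, 2033.
The raw date is calibrated: Aug 17, 2033 + 25 days = Sep 11, 2033.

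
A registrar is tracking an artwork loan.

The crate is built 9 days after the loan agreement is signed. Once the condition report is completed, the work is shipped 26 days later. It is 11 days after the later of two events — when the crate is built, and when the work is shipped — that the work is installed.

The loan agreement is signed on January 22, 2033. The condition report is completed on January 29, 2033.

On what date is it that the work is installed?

The loan agreement is signed: Jan 22, 2033.
The crate is built: Jan 22, 2033 + 9 days = Jan 31, 2033.
The condition report is completed: Jan 29, 2033.
The work is shipped: Jan 29, 2033 + 26 days = Feb 24, 2033.
Both prerequisites met — the crate is built (Jan 31, 2033), the work is shipped (Feb 24, 2033); the later is Feb 24, 2033.
The work is installed: Feb 24, 2033 + 11 days = Mar 7, 2033.

March 7, 2033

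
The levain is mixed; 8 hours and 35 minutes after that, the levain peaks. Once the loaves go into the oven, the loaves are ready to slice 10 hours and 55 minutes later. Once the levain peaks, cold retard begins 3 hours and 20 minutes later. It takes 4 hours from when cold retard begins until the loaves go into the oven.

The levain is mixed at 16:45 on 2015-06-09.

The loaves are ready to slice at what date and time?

The levain is mixed: 16:45 Jun 9, 2015.
The levain peaks: 16:45 Jun 9, 2015 + 8h35m = 01:20 Jun 10, 2015.
Cold retard begins: 01:20 Jun 10, 2015 + 3h20m = 04:40 Jun 10, 2015.
The loaves go into the oven: 04:40 Jun 10, 2015 + 4h = 08:40 Jun 10, 2015.
The loaves are ready to slice: 08:40 Jun 10, 2015 + 10h55m = 19:35 Jun 10, 2015.

19:35 on 2015-06-10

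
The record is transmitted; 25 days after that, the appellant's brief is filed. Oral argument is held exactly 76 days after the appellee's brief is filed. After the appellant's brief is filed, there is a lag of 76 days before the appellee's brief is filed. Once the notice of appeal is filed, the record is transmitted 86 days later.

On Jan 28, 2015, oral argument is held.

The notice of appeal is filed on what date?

May 10, 2014

Oral argument is held: Jan 28, 2015.
The appellee's brief is filed: Jan 28, 2015 − 76 days = Nov 13, 2014.
The appellant's brief is filed: Nov 13, 2014 − 76 days = Aug 29, 2014.
The record is transmitted: Aug 29, 2014 − 25 days = Aug 4, 2014.
The notice of appeal is filed: Aug 4, 2014 − 86 days = May 10, 2014.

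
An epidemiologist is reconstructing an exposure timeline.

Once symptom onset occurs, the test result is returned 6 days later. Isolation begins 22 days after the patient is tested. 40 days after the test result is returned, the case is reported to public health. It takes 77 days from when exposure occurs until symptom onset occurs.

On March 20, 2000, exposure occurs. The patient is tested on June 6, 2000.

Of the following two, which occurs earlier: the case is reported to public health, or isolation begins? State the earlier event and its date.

Isolation begins — June 28, 2000

Exposure occurs: Mar 20, 2000.
Symptom onset occurs: Mar 20, 2000 + 77 days = Jun 5, 2000.
The test result is returned: Jun 5, 2000 + 6 days = Jun 11, 2000.
The case is reported to public health: Jun 11, 2000 + 40 days = Jul 21, 2000.
The patient is tested: Jun 6, 2000.
Isolation begins: Jun 6, 2000 + 22 days = Jun 28, 2000.
Comparing: the case is reported to public health on Jul 21, 2000 vs isolation begins on Jun 28, 2000. Earlier: isolation begins.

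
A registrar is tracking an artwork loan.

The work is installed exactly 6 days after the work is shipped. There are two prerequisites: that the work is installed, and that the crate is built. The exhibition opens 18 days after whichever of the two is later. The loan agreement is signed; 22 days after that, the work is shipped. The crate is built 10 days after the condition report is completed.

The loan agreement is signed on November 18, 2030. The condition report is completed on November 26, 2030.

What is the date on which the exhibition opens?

The loan agreement is signed: Nov 18, 2030.
The work is shipped: Nov 18, 2030 + 22 days = Dec 10, 2030.
The work is installed: Dec 10, 2030 + 6 days = Dec 16, 2030.
The condition report is completed: Nov 26, 2030.
The crate is built: Nov 26, 2030 + 10 days = Dec 6, 2030.
Both prerequisites met — the work is installed (Dec 16, 2030), the crate is built (Dec 6, 2030); the later is Dec 16, 2030.
The exhibition opens: Dec 16, 2030 + 18 days = Jan 3, 2031.

January 3, 2031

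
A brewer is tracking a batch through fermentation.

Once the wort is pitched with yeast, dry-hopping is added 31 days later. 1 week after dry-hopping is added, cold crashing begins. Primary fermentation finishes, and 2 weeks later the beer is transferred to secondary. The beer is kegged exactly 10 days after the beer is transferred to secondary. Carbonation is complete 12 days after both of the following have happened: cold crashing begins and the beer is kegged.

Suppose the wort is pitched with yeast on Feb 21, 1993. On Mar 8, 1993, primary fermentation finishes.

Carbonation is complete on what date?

Apr 13, 1993

The wort is pitched with yeast: Feb 21, 1993.
Dry-hopping is added: Feb 21, 1993 + 31 days = Mar 24, 1993.
Cold crashing begins: Mar 24, 1993 + 1 week = Mar 31, 1993.
Primary fermentation finishes: Mar 8, 1993.
The beer is transferred to secondary: Mar 8, 1993 + 2 weeks = Mar 22, 1993.
The beer is kegged: Mar 22, 1993 + 10 days = Apr 1, 1993.
Both prerequisites met — cold crashing begins (Mar 31, 1993), the beer is kegged (Apr 1, 1993); the later is Apr 1, 1993.
Carbonation is complete: Apr 1, 1993 + 12 days = Apr 13, 1993.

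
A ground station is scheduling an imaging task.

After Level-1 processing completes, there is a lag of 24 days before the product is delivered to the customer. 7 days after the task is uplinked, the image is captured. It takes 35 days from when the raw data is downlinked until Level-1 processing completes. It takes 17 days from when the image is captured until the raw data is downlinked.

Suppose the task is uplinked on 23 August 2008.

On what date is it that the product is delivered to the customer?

The task is uplinked: Aug 23, 2008.
The image is captured: Aug 23, 2008 + 7 days = Aug 30, 2008.
The raw data is downlinked: Aug 30, 2008 + 17 days = Sep 16, 2008.
Level-1 processing completes: Sep 16, 2008 + 35 days = Oct 21, 2008.
The product is delivered to the customer: Oct 21, 2008 + 24 days = Nov 14, 2008.

14 November 2008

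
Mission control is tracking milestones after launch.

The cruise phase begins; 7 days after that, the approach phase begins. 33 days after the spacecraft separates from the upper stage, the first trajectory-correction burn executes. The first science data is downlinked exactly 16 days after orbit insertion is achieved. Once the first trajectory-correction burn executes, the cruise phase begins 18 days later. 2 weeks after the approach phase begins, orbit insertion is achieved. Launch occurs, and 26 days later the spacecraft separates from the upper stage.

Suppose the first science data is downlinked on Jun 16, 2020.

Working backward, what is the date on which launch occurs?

The first science data is downlinked: Jun 16, 2020.
Orbit insertion is achieved: Jun 16, 2020 − 16 days = May 31, 2020.
The approach phase begins: May 31, 2020 − 2 weeks = May 17, 2020.
The cruise phase begins: May 17, 2020 − 7 days = May 10, 2020.
The first trajectory-correction burn executes: May 10, 2020 − 18 days = Apr 22, 2020.
The spacecraft separates from the upper stage: Apr 22, 2020 − 33 days = Mar 20, 2020.
Launch occurs: Mar 20, 2020 − 26 days = Feb 23, 2020.

Feb 23, 2020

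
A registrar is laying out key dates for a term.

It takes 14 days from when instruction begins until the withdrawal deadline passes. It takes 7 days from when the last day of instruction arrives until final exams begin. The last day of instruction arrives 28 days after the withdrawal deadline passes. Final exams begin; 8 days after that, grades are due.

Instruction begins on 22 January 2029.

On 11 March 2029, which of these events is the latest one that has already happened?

Instruction begins: Jan 22, 2029.
The withdrawal deadline passes: Jan 22, 2029 + 14 days = Feb 5, 2029.
The last day of instruction arrives: Feb 5, 2029 + 28 days = Mar 5, 2029.
Final exams begin: Mar 5, 2029 + 7 days = Mar 12, 2029.
Grades are due: Mar 12, 2029 + 8 days = Mar 20, 2029.
Mar 11, 2029 falls between when the last day of instruction arrives (Mar 5, 2029) and when final exams begin (Mar 12, 2029).

The last day of instruction arrives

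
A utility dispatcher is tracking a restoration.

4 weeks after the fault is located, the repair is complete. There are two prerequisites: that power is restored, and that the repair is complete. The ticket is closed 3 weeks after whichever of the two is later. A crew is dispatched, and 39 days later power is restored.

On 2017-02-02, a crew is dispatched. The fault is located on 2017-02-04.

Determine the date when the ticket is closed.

2017-04-03

A crew is dispatched: Feb 2, 2017.
Power is restored: Feb 2, 2017 + 39 days = Mar 13, 2017.
The fault is located: Feb 4, 2017.
The repair is complete: Feb 4, 2017 + 4 weeks = Mar 4, 2017.
Both prerequisites met — power is restored (Mar 13, 2017), the repair is complete (Mar 4, 2017); the later is Mar 13, 2017.
The ticket is closed: Mar 13, 2017 + 3 weeks = Apr 3, 2017.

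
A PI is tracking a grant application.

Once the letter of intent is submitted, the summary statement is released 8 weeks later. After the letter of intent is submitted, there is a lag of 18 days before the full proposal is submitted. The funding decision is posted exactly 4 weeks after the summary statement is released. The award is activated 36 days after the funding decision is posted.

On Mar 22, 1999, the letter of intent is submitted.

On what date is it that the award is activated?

The letter of intent is submitted: Mar 22, 1999.
The summary statement is released: Mar 22, 1999 + 8 weeks = May 17, 1999.
The funding decision is posted: May 17, 1999 + 4 weeks = Jun 14, 1999.
The award is activated: Jun 14, 1999 + 36 days = Jul 20, 1999.

Jul 20, 1999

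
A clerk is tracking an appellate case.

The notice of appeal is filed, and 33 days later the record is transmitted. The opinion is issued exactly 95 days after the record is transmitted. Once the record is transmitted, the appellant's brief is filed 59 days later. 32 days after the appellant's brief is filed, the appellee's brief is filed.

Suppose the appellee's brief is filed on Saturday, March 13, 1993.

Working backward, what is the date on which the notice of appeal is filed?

Monday, November 9, 1992

The appellee's brief is filed: Mar 13, 1993.
The appellant's brief is filed: Mar 13, 1993 − 32 days = Feb 9, 1993.
The record is transmitted: Feb 9, 1993 − 59 days = Dec 12, 1992.
The notice of appeal is filed: Dec 12, 1992 − 33 days = Nov 9, 1992.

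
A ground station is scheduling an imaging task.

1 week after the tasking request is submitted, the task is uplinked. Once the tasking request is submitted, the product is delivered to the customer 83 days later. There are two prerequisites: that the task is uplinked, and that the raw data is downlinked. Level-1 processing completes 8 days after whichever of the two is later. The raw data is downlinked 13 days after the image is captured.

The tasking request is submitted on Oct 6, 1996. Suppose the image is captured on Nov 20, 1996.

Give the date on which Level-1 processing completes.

The tasking request is submitted: Oct 6, 1996.
The task is uplinked: Oct 6, 1996 + 1 week = Oct 13, 1996.
The image is captured: Nov 20, 1996.
The raw data is downlinked: Nov 20, 1996 + 13 days = Dec 3, 1996.
Both prerequisites met — the task is uplinked (Oct 13, 1996), the raw data is downlinked (Dec 3, 1996); the later is Dec 3, 1996.
Level-1 processing completes: Dec 3, 1996 + 8 days = Dec 11, 1996.

Dec 11, 1996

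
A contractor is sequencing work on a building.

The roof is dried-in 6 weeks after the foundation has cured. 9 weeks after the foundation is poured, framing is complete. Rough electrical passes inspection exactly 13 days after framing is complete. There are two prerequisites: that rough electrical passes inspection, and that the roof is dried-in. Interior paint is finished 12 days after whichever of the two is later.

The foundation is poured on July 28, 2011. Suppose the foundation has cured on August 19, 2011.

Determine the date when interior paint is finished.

The foundation is poured: Jul 28, 2011.
Framing is complete: Jul 28, 2011 + 9 weeks = Sep 29, 2011.
Rough electrical passes inspection: Sep 29, 2011 + 13 days = Oct 12, 2011.
The foundation has cured: Aug 19, 2011.
The roof is dried-in: Aug 19, 2011 + 6 weeks = Sep 30, 2011.
Both prerequisites met — rough electrical passes inspection (Oct 12, 2011), the roof is dried-in (Sep 30, 2011); the later is Oct 12, 2011.
Interior paint is finished: Oct 12, 2011 + 12 days = Oct 24, 2011.

October 24, 2011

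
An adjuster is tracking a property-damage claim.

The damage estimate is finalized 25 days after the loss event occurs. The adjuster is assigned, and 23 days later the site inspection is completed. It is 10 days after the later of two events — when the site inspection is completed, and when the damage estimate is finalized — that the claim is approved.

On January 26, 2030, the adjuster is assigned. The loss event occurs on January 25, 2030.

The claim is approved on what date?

March 1, 2030

The adjuster is assigned: Jan 26, 2030.
The site inspection is completed: Jan 26, 2030 + 23 days = Feb 18, 2030.
The loss event occurs: Jan 25, 2030.
The damage estimate is finalized: Jan 25, 2030 + 25 days = Feb 19, 2030.
Both prerequisites met — the site inspection is completed (Feb 18, 2030), the damage estimate is finalized (Feb 19, 2030); the later is Feb 19, 2030.
The claim is approved: Feb 19, 2030 + 10 days = Mar 1, 2030.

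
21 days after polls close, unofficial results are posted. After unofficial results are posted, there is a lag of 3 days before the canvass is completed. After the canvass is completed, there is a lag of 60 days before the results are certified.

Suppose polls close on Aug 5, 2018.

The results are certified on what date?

Polls close: Aug 5, 2018.
Unofficial results are posted: Aug 5, 2018 + 21 days = Aug 26, 2018.
The canvass is completed: Aug 26, 2018 + 3 days = Aug 29, 2018.
The results are certified: Aug 29, 2018 + 60 days = Oct 28, 2018.

Oct 28, 2018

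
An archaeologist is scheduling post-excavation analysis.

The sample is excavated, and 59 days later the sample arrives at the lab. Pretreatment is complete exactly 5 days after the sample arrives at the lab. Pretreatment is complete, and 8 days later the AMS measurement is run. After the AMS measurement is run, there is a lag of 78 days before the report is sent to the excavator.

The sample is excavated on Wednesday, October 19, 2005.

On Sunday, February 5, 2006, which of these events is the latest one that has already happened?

The AMS measurement is run

The sample is excavated: Oct 19, 2005.
The sample arrives at the lab: Oct 19, 2005 + 59 days = Dec 17, 2005.
Pretreatment is complete: Dec 17, 2005 + 5 days = Dec 22, 2005.
The AMS measurement is run: Dec 22, 2005 + 8 days = Dec 30, 2005.
The report is sent to the excavator: Dec 30, 2005 + 78 days = Mar 18, 2006.
Feb 5, 2006 falls between when the AMS measurement is run (Dec 30, 2005) and when the report is sent to the excavator (Mar 18, 2006).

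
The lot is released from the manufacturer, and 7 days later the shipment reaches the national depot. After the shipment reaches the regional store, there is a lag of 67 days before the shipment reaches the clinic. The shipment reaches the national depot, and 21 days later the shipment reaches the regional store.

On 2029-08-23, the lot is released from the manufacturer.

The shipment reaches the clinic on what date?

The lot is released from the manufacturer: Aug 23, 2029.
The shipment reaches the national depot: Aug 23, 2029 + 7 days = Aug 30, 2029.
The shipment reaches the regional store: Aug 30, 2029 + 21 days = Sep 20, 2029.
The shipment reaches the clinic: Sep 20, 2029 + 67 days = Nov 26, 2029.

2029-11-26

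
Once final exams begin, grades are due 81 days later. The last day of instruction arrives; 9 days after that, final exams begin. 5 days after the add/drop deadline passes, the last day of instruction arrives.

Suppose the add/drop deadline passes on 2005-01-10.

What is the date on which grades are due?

2005-04-15

The add/drop deadline passes: Jan 10, 2005.
The last day of instruction arrives: Jan 10, 2005 + 5 days = Jan 15, 2005.
Final exams begin: Jan 15, 2005 + 9 days = Jan 24, 2005.
Grades are due: Jan 24, 2005 + 81 days = Apr 15, 2005.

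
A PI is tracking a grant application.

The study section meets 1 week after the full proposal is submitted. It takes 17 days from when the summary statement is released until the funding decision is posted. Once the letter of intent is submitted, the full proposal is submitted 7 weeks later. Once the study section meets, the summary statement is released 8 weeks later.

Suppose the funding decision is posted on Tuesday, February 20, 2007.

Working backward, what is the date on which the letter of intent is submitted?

The funding decision is posted: Feb 20, 2007.
The summary statement is released: Feb 20, 2007 − 17 days = Feb 3, 2007.
The study section meets: Feb 3, 2007 − 8 weeks = Dec 9, 2006.
The full proposal is submitted: Dec 9, 2006 − 1 week = Dec 2, 2006.
The letter of intent is submitted: Dec 2, 2006 − 7 weeks = Oct 14, 2006.

Saturday, October 14, 2006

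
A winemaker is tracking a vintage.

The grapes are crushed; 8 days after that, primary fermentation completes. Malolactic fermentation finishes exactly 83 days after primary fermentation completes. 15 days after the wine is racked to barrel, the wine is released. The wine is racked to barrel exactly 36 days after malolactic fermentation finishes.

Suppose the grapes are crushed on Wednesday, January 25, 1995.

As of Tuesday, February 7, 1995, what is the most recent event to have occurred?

Primary fermentation completes

The grapes are crushed: Jan 25, 1995.
Primary fermentation completes: Jan 25, 1995 + 8 days = Feb 2, 1995.
Malolactic fermentation finishes: Feb 2, 1995 + 83 days = Apr 26, 1995.
The wine is racked to barrel: Apr 26, 1995 + 36 days = Jun 1, 1995.
The wine is released: Jun 1, 1995 + 15 days = Jun 16, 1995.
Feb 7, 1995 falls between when primary fermentation completes (Feb 2, 1995) and when malolactic fermentation finishes (Apr 26, 1995).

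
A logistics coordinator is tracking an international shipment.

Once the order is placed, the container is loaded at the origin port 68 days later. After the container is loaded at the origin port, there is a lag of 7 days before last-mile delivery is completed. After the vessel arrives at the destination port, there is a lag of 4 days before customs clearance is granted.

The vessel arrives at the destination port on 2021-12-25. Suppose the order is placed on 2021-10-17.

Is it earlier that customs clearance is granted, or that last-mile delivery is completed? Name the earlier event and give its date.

The vessel arrives at the destination port: Dec 25, 2021.
Customs clearance is granted: Dec 25, 2021 + 4 days = Dec 29, 2021.
The order is placed: Oct 17, 2021.
The container is loaded at the origin port: Oct 17, 2021 + 68 days = Dec 24, 2021.
Last-mile delivery is completed: Dec 24, 2021 + 7 days = Dec 31, 2021.
Comparing: customs clearance is granted on Dec 29, 2021 vs last-mile delivery is completed on Dec 31, 2021. Earlier: customs clearance is granted.

Customs clearance is granted — 2021-12-29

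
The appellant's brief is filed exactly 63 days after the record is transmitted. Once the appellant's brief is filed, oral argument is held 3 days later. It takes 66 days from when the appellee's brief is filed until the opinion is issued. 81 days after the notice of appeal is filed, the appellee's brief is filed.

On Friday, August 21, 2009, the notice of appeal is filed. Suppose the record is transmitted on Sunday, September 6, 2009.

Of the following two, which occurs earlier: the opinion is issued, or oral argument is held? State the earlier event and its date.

Oral argument is held — Wednesday, November 11, 2009

The notice of appeal is filed: Aug 21, 2009.
The appellee's brief is filed: Aug 21, 2009 + 81 days = Nov 10, 2009.
The opinion is issued: Nov 10, 2009 + 66 days = Jan 15, 2010.
The record is transmitted: Sep 6, 2009.
The appellant's brief is filed: Sep 6, 2009 + 63 days = Nov 8, 2009.
Oral argument is held: Nov 8, 2009 + 3 days = Nov 11, 2009.
Comparing: the opinion is issued on Jan 15, 2010 vs oral argument is held on Nov 11, 2009. Earlier: oral argument is held.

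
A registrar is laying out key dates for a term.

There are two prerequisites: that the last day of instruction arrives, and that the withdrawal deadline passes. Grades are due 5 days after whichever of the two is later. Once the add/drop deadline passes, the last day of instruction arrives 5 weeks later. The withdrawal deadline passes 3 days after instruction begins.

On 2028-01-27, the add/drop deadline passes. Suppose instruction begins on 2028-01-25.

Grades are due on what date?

The add/drop deadline passes: Jan 27, 2028.
The last day of instruction arrives: Jan 27, 2028 + 5 weeks = Mar 2, 2028.
Instruction begins: Jan 25, 2028.
The withdrawal deadline passes: Jan 25, 2028 + 3 days = Jan 28, 2028.
Both prerequisites met — the last day of instruction arrives (Mar 2, 2028), the withdrawal deadline passes (Jan 28, 2028); the later is Mar 2, 2028.
Grades are due: Mar 2, 2028 + 5 days = Mar 7, 2028.

2028-03-07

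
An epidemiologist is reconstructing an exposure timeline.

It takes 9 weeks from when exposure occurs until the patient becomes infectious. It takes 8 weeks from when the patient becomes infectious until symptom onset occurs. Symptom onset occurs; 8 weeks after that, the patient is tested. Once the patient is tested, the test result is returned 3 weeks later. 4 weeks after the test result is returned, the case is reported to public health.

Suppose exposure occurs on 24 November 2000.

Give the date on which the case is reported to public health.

Exposure occurs: Nov 24, 2000.
The patient becomes infectious: Nov 24, 2000 + 9 weeks = Jan 26, 2001.
Symptom onset occurs: Jan 26, 2001 + 8 weeks = Mar 23, 2001.
The patient is tested: Mar 23, 2001 + 8 weeks = May 18, 2001.
The test result is returned: May 18, 2001 + 3 weeks = Jun 8, 2001.
The case is reported to public health: Jun 8, 2001 + 4 weeks = Jul 6, 2001.

6 July 2001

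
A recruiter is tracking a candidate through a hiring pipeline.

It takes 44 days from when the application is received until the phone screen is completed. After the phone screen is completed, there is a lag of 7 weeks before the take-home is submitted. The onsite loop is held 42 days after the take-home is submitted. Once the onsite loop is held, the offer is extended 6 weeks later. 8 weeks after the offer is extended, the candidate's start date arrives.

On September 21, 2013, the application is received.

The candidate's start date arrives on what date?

May 12, 2014

The application is received: Sep 21, 2013.
The phone screen is completed: Sep 21, 2013 + 44 days = Nov 4, 2013.
The take-home is submitted: Nov 4, 2013 + 7 weeks = Dec 23, 2013.
The onsite loop is held: Dec 23, 2013 + 42 days = Feb 3, 2014.
The offer is extended: Feb 3, 2014 + 6 weeks = Mar 17, 2014.
The candidate's start date arrives: Mar 17, 2014 + 8 weeks = May 12, 2014.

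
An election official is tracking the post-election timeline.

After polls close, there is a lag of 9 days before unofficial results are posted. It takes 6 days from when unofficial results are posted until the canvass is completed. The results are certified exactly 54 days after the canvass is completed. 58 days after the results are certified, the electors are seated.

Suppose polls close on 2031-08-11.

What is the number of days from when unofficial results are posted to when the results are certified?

60 days

Causal path: unofficial results are posted → the canvass is completed → the results are certified.
Total delay along the path: 6 + 54 = 60 days.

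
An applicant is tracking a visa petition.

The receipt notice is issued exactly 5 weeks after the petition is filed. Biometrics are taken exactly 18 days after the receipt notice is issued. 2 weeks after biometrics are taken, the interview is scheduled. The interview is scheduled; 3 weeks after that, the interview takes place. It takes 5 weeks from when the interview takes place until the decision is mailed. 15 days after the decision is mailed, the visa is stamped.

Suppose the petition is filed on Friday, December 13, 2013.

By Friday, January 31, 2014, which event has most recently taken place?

The receipt notice is issued

The petition is filed: Dec 13, 2013.
The receipt notice is issued: Dec 13, 2013 + 5 weeks = Jan 17, 2014.
Biometrics are taken: Jan 17, 2014 + 18 days = Feb 4, 2014.
The interview is scheduled: Feb 4, 2014 + 2 weeks = Feb 18, 2014.
The interview takes place: Feb 18, 2014 + 3 weeks = Mar 11, 2014.
The decision is mailed: Mar 11, 2014 + 5 weeks = Apr 15, 2014.
The visa is stamped: Apr 15, 2014 + 15 days = Apr 30, 2014.
Jan 31, 2014 falls between when the receipt notice is issued (Jan 17, 2014) and when biometrics are taken (Feb 4, 2014).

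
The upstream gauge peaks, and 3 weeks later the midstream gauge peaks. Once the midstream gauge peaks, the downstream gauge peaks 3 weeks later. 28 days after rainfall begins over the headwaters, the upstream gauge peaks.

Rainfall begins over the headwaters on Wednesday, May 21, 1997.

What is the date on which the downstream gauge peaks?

Wednesday, July 30, 1997

Rainfall begins over the headwaters: May 21, 1997.
The upstream gauge peaks: May 21, 1997 + 28 days = Jun 18, 1997.
The midstream gauge peaks: Jun 18, 1997 + 3 weeks = Jul 9, 1997.
The downstream gauge peaks: Jul 9, 1997 + 3 weeks = Jul 30, 1997.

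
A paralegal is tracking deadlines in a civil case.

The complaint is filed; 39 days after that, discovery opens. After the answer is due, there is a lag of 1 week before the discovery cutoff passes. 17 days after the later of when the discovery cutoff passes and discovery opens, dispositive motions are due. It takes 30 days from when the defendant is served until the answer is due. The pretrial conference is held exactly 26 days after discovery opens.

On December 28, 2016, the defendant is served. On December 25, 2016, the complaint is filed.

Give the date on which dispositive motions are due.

The defendant is served: Dec 28, 2016.
The answer is due: Dec 28, 2016 + 30 days = Jan 27, 2017.
The discovery cutoff passes: Jan 27, 2017 + 1 week = Feb 3, 2017.
The complaint is filed: Dec 25, 2016.
Discovery opens: Dec 25, 2016 + 39 days = Feb 2, 2017.
Both prerequisites met — the discovery cutoff passes (Feb 3, 2017), discovery opens (Feb 2, 2017); the later is Feb 3, 2017.
Dispositive motions are due: Feb 3, 2017 + 17 days = Feb 20, 2017.

February 20, 2017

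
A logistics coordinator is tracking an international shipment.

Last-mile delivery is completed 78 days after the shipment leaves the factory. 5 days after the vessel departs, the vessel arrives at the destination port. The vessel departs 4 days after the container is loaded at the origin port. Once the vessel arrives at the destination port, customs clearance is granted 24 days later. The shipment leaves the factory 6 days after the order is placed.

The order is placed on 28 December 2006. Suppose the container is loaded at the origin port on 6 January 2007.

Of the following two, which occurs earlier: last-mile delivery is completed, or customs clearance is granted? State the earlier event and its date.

The order is placed: Dec 28, 2006.
The shipment leaves the factory: Dec 28, 2006 + 6 days = Jan 3, 2007.
Last-mile delivery is completed: Jan 3, 2007 + 78 days = Mar 22, 2007.
The container is loaded at the origin port: Jan 6, 2007.
The vessel departs: Jan 6, 2007 + 4 days = Jan 10, 2007.
The vessel arrives at the destination port: Jan 10, 2007 + 5 days = Jan 15, 2007.
Customs clearance is granted: Jan 15, 2007 + 24 days = Feb 8, 2007.
Comparing: last-mile delivery is completed on Mar 22, 2007 vs customs clearance is granted on Feb 8, 2007. Earlier: customs clearance is granted.

Customs clearance is granted — 8 February 2007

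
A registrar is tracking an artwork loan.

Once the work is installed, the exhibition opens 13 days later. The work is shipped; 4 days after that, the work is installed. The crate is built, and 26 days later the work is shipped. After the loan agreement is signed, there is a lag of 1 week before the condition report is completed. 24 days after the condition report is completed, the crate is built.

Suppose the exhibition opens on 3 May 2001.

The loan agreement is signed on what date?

The exhibition opens: May 3, 2001.
The work is installed: May 3, 2001 − 13 days = Apr 20, 2001.
The work is shipped: Apr 20, 2001 − 4 days = Apr 16, 2001.
The crate is built: Apr 16, 2001 − 26 days = Mar 21, 2001.
The condition report is completed: Mar 21, 2001 − 24 days = Feb 25, 2001.
The loan agreement is signed: Feb 25, 2001 − 1 week = Feb 18, 2001.

18 February 2001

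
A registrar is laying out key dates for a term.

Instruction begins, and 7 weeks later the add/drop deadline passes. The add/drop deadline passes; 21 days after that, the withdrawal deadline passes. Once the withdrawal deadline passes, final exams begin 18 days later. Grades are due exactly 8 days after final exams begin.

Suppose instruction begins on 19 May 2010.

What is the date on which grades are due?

23 August 2010

Instruction begins: May 19, 2010.
The add/drop deadline passes: May 19, 2010 + 7 weeks = Jul 7, 2010.
The withdrawal deadline passes: Jul 7, 2010 + 21 days = Jul 28, 2010.
Final exams begin: Jul 28, 2010 + 18 days = Aug 15, 2010.
Grades are due: Aug 15, 2010 + 8 days = Aug 23, 2010.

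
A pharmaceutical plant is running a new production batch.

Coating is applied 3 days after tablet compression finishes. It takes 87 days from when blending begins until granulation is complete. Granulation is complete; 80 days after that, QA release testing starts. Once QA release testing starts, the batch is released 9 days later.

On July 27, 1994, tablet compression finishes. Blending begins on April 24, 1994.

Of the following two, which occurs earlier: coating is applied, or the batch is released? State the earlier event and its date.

Tablet compression finishes: Jul 27, 1994.
Coating is applied: Jul 27, 1994 + 3 days = Jul 30, 1994.
Blending begins: Apr 24, 1994.
Granulation is complete: Apr 24, 1994 + 87 days = Jul 20, 1994.
QA release testing starts: Jul 20, 1994 + 80 days = Oct 8, 1994.
The batch is released: Oct 8, 1994 + 9 days = Oct 17, 1994.
Comparing: coating is applied on Jul 30, 1994 vs the batch is released on Oct 17, 1994. Earlier: coating is applied.

Coating is applied — July 30, 1994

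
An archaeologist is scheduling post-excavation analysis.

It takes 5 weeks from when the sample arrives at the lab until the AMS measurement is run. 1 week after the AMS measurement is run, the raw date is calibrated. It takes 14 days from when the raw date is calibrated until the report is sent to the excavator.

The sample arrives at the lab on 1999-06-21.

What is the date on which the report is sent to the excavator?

The sample arrives at the lab: Jun 21, 1999.
The AMS measurement is run: Jun 21, 1999 + 5 weeks = Jul 26, 1999.
The raw date is calibrated: Jul 26, 1999 + 1 week = Aug 2, 1999.
The report is sent to the excavator: Aug 2, 1999 + 14 days = Aug 16, 1999.

1999-08-16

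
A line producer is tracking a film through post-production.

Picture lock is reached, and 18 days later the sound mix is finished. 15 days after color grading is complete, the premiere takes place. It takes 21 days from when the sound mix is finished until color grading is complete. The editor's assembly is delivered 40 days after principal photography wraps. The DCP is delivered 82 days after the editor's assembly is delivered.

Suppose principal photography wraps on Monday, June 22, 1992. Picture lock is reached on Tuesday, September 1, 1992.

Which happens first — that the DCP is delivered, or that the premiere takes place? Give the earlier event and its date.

The DCP is delivered — Thursday, October 22, 1992

Principal photography wraps: Jun 22, 1992.
The editor's assembly is delivered: Jun 22, 1992 + 40 days = Aug 1, 1992.
The DCP is delivered: Aug 1, 1992 + 82 days = Oct 22, 1992.
Picture lock is reached: Sep 1, 1992.
The sound mix is finished: Sep 1, 1992 + 18 days = Sep 19, 1992.
Color grading is complete: Sep 19, 1992 + 21 days = Oct 10, 1992.
The premiere takes place: Oct 10, 1992 + 15 days = Oct 25, 1992.
Comparing: the DCP is delivered on Oct 22, 1992 vs the premiere takes place on Oct 25, 1992. Earlier: the DCP is delivered.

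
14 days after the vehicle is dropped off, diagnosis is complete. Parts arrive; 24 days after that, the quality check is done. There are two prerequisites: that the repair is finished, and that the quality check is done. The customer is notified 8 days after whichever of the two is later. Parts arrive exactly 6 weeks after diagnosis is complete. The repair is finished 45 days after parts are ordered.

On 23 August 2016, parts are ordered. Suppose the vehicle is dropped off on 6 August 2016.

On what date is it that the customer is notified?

2 November 2016

Parts are ordered: Aug 23, 2016.
The repair is finished: Aug 23, 2016 + 45 days = Oct 7, 2016.
The vehicle is dropped off: Aug 6, 2016.
Diagnosis is complete: Aug 6, 2016 + 14 days = Aug 20, 2016.
Parts arrive: Aug 20, 2016 + 6 weeks = Oct 1, 2016.
The quality check is done: Oct 1, 2016 + 24 days = Oct 25, 2016.
Both prerequisites met — the repair is finished (Oct 7, 2016), the quality check is done (Oct 25, 2016); the later is Oct 25, 2016.
The customer is notified: Oct 25, 2016 + 8 days = Nov 2, 2016.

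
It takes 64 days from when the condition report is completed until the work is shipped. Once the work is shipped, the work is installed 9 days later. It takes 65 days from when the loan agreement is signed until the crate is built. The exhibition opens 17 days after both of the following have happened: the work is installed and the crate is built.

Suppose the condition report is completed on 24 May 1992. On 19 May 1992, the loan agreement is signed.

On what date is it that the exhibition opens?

The condition report is completed: May 24, 1992.
The work is shipped: May 24, 1992 + 64 days = Jul 27, 1992.
The work is installed: Jul 27, 1992 + 9 days = Aug 5, 1992.
The loan agreement is signed: May 19, 1992.
The crate is built: May 19, 1992 + 65 days = Jul 23, 1992.
Both prerequisites met — the work is installed (Aug 5, 1992), the crate is built (Jul 23, 1992); the later is Aug 5, 1992.
The exhibition opens: Aug 5, 1992 + 17 days = Aug 22, 1992.

22 August 1992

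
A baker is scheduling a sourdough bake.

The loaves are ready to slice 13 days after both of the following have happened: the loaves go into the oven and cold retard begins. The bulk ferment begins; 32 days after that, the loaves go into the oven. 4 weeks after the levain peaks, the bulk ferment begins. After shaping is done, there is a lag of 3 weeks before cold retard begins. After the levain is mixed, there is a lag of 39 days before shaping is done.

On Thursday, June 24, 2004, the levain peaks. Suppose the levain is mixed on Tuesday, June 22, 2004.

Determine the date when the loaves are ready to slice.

The levain peaks: Jun 24, 2004.
The bulk ferment begins: Jun 24, 2004 + 4 weeks = Jul 22, 2004.
The loaves go into the oven: Jul 22, 2004 + 32 days = Aug 23, 2004.
The levain is mixed: Jun 22, 2004.
Shaping is done: Jun 22, 2004 + 39 days = Jul 31, 2004.
Cold retard begins: Jul 31, 2004 + 3 weeks = Aug 21, 2004.
Both prerequisites met — the loaves go into the oven (Aug 23, 2004), cold retard begins (Aug 21, 2004); the later is Aug 23, 2004.
The loaves are ready to slice: Aug 23, 2004 + 13 days = Sep 5, 2004.

Sunday, September 5, 2004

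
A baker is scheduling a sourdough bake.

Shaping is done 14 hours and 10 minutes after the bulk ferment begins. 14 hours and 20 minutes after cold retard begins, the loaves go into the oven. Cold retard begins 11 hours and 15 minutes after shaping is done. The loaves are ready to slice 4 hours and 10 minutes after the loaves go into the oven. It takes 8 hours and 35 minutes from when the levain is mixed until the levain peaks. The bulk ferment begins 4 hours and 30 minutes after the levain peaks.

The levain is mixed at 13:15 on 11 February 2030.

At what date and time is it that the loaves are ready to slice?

22:15 on 13 February 2030

The levain is mixed: 13:15 Feb 11, 2030.
The levain peaks: 13:15 Feb 11, 2030 + 8h35m = 21:50 Feb 11, 2030.
The bulk ferment begins: 21:50 Feb 11, 2030 + 4h30m = 02:20 Feb 12, 2030.
Shaping is done: 02:20 Feb 12, 2030 + 14h10m = 16:30 Feb 12, 2030.
Cold retard begins: 16:30 Feb 12, 2030 + 11h15m = 03:45 Feb 13, 2030.
The loaves go into the oven: 03:45 Feb 13, 2030 + 14h20m = 18:05 Feb 13, 2030.
The loaves are ready to slice: 18:05 Feb 13, 2030 + 4h10m = 22:15 Feb 13, 2030.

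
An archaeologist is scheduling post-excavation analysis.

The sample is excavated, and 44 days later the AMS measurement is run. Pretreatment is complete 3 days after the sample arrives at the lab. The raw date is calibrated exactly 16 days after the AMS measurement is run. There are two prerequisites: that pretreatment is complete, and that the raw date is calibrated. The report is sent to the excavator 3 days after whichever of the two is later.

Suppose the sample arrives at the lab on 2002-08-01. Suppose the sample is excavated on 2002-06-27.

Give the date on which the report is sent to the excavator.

The sample arrives at the lab: Aug 1, 2002.
Pretreatment is complete: Aug 1, 2002 + 3 days = Aug 4, 2002.
The sample is excavated: Jun 27, 2002.
The AMS measurement is run: Jun 27, 2002 + 44 days = Aug 10, 2002.
The raw date is calibrated: Aug 10, 2002 + 16 days = Aug 26, 2002.
Both prerequisites met — pretreatment is complete (Aug 4, 2002), the raw date is calibrated (Aug 26, 2002); the later is Aug 26, 2002.
The report is sent to the excavator: Aug 26, 2002 + 3 days = Aug 29, 2002.

2002-08-29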